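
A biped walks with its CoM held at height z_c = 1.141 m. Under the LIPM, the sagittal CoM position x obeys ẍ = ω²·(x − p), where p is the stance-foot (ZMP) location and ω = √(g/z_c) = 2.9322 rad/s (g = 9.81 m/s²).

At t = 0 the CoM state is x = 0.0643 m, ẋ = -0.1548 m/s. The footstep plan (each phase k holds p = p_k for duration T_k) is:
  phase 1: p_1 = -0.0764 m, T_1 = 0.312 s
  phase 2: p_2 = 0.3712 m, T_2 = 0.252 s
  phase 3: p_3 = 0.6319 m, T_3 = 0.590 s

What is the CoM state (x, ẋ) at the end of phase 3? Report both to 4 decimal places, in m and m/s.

x = -1.4893, ẋ = -5.9924

phase 1: p=-0.0764, T=0.312, ωT=0.914846, cosh=1.448485, sinh=1.047907; start (x,ẋ)=(0.064300, -0.154800) → end (x,ẋ)=(0.072080, 0.208100)
phase 2: p=0.3712, T=0.252, ωT=0.738914, cosh=1.285647, sinh=0.808015; start (x,ẋ)=(0.072080, 0.208100) → end (x,ẋ)=(0.043982, -0.441152)
phase 3: p=0.6319, T=0.590, ωT=1.729998, cosh=2.908964, sinh=2.731679; start (x,ẋ)=(0.043982, -0.441152) → end (x,ẋ)=(-1.489316, -5.992418)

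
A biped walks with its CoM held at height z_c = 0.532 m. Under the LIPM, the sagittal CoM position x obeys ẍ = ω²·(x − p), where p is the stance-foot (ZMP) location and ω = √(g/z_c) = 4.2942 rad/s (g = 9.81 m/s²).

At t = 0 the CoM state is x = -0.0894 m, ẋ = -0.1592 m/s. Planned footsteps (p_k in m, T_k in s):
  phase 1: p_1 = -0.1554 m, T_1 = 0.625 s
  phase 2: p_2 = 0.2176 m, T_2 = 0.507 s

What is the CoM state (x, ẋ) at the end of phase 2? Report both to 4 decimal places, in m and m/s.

x = 0.4198, ẋ = 1.0463

phase 1: p=-0.1554, T=0.625, ωT=2.683875, cosh=7.355009, sinh=7.286711; start (x,ẋ)=(-0.089400, -0.159200) → end (x,ẋ)=(0.059888, 0.894262)
phase 2: p=0.2176, T=0.507, ωT=2.177159, cosh=4.467288, sinh=4.353925; start (x,ẋ)=(0.059888, 0.894262) → end (x,ẋ)=(0.419757, 1.046252)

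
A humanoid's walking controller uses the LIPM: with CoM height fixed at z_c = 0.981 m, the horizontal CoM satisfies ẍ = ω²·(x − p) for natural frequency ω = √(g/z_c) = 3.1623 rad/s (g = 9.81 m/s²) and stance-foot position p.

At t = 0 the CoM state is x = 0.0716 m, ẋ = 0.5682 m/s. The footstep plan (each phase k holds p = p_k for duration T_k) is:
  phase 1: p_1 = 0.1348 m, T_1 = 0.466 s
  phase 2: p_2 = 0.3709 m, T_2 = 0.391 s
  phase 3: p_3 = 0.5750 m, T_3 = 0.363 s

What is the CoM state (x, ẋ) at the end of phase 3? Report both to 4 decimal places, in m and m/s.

x = 1.6853, ẋ = 3.8009

phase 1: p=0.1348, T=0.466, ωT=1.473632, cosh=2.297076, sinh=2.067984; start (x,ẋ)=(0.071600, 0.568200) → end (x,ẋ)=(0.361199, 0.891897)
phase 2: p=0.3709, T=0.391, ωT=1.236459, cosh=1.866905, sinh=1.576495; start (x,ẋ)=(0.361199, 0.891897) → end (x,ẋ)=(0.797424, 1.616723)
phase 3: p=0.5750, T=0.363, ωT=1.147915, cosh=1.734456, sinh=1.417158; start (x,ẋ)=(0.797424, 1.616723) → end (x,ẋ)=(1.685306, 3.800923)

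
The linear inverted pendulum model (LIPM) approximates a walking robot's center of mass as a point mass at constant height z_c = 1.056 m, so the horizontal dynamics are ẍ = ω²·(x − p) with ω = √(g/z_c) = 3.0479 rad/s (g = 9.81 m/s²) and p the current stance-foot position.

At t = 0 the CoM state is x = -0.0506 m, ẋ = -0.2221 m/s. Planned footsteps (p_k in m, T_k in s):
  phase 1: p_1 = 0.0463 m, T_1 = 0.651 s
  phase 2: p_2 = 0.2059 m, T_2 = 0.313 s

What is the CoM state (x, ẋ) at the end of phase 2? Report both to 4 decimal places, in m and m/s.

phase 1: p=0.0463, T=0.651, ωT=1.984183, cosh=3.705298, sinh=3.567805; start (x,ẋ)=(-0.050600, -0.222100) → end (x,ẋ)=(-0.572729, -1.876667)
phase 2: p=0.2059, T=0.313, ωT=0.953993, cosh=1.490627, sinh=1.105427; start (x,ẋ)=(-0.572729, -1.876667) → end (x,ẋ)=(-1.635384, -5.420792)

x = -1.6354, ẋ = -5.4208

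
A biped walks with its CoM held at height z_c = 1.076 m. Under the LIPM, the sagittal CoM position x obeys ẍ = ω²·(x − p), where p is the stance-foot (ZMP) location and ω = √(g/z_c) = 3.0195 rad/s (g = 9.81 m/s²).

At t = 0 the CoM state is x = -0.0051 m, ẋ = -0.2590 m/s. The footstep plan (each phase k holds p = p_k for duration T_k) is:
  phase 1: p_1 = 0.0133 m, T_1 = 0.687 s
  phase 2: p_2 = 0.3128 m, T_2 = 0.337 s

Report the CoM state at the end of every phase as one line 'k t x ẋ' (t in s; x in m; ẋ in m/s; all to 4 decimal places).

phase 1: p=0.0133, T=0.687, ωT=2.074397, cosh=4.042687, sinh=3.917055; start (x,ẋ)=(-0.005100, -0.259000) → end (x,ẋ)=(-0.397074, -1.264683)
phase 2: p=0.3128, T=0.337, ωT=1.017572, cosh=1.563970, sinh=1.202498; start (x,ẋ)=(-0.397074, -1.264683) → end (x,ẋ)=(-1.301074, -4.555438)

1 0.6870 -0.3971 -1.2647
2 1.0240 -1.3011 -4.5554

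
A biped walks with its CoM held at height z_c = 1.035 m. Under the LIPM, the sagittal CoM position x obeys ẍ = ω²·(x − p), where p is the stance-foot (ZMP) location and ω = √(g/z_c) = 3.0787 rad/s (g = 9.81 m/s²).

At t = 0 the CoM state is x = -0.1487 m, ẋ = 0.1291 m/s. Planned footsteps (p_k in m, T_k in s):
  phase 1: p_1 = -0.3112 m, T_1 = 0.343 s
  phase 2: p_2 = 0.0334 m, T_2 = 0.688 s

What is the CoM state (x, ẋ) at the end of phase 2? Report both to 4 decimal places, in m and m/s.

phase 1: p=-0.3112, T=0.343, ωT=1.055994, cosh=1.611339, sinh=1.263493; start (x,ẋ)=(-0.148700, 0.129100) → end (x,ẋ)=(0.003625, 0.840135)
phase 2: p=0.0334, T=0.688, ωT=2.118146, cosh=4.217978, sinh=4.097724; start (x,ẋ)=(0.003625, 0.840135) → end (x,ẋ)=(1.026022, 3.168040)

x = 1.0260, ẋ = 3.1680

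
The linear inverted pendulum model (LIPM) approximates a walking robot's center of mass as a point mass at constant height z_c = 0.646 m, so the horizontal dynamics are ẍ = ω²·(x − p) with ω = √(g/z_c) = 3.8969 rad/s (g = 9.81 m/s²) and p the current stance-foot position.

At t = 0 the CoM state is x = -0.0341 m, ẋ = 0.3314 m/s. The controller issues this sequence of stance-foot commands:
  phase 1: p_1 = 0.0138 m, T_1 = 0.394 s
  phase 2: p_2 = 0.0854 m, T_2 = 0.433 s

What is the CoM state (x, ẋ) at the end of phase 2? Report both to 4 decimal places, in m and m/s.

x = 0.3487, ẋ = 1.0983

phase 1: p=0.0138, T=0.394, ωT=1.535379, cosh=2.429229, sinh=2.213854; start (x,ẋ)=(-0.034100, 0.331400) → end (x,ẋ)=(0.085710, 0.391805)
phase 2: p=0.0854, T=0.433, ωT=1.687358, cosh=2.795094, sinh=2.610086; start (x,ẋ)=(0.085710, 0.391805) → end (x,ẋ)=(0.348693, 1.098289)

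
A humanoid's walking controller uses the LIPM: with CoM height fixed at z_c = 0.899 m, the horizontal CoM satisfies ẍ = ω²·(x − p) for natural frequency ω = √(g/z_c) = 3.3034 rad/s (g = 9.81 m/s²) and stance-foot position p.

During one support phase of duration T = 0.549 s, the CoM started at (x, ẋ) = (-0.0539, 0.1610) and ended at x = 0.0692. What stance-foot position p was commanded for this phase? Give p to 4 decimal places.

ωT = 3.3034·0.549 = 1.813567; cosh(ωT) = 3.147676, sinh(ωT) = 2.984604
x(T) = p + (x₀−p)·cosh(ωT) + (ẋ₀/ω)·sinh(ωT) ⇒ p·(1 − cosh) = x(T) − x₀·cosh − (ẋ₀/ω)·sinh
numerator   = 0.0692 − (-0.0539)·3.147676 − (0.1610/3.3034)·2.984604 = 0.093397
denominator = 1 − 3.147676 = -2.147676
p = 0.093397 / -2.147676 = -0.0435

p = -0.0435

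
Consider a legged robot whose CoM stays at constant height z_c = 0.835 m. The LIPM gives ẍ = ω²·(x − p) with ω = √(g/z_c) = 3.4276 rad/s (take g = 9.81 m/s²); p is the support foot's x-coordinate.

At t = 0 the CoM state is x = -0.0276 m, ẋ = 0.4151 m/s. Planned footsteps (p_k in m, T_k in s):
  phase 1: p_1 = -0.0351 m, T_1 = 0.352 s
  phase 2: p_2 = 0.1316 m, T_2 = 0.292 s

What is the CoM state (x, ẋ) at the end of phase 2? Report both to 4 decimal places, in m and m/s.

x = 0.4526, ẋ = 1.3530

phase 1: p=-0.0351, T=0.352, ωT=1.206515, cosh=1.820529, sinh=1.521290; start (x,ẋ)=(-0.027600, 0.415100) → end (x,ẋ)=(0.162790, 0.794809)
phase 2: p=0.1316, T=0.292, ωT=1.000859, cosh=1.544091, sinh=1.176527; start (x,ẋ)=(0.162790, 0.794809) → end (x,ẋ)=(0.452579, 1.353037)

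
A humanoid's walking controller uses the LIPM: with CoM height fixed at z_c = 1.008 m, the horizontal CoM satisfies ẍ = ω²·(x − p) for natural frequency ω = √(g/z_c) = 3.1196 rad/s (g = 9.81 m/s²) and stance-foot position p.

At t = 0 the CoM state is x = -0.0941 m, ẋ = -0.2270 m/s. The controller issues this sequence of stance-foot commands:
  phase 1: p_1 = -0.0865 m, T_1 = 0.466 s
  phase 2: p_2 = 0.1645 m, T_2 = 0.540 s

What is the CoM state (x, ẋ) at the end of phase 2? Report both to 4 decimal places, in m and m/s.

x = -1.4607, ẋ = -4.9334

phase 1: p=-0.0865, T=0.466, ωT=1.453734, cosh=2.256379, sinh=2.022682; start (x,ẋ)=(-0.094100, -0.227000) → end (x,ẋ)=(-0.250830, -0.560154)
phase 2: p=0.1645, T=0.540, ωT=1.684584, cosh=2.787865, sinh=2.602343; start (x,ẋ)=(-0.250830, -0.560154) → end (x,ẋ)=(-1.460661, -4.933397)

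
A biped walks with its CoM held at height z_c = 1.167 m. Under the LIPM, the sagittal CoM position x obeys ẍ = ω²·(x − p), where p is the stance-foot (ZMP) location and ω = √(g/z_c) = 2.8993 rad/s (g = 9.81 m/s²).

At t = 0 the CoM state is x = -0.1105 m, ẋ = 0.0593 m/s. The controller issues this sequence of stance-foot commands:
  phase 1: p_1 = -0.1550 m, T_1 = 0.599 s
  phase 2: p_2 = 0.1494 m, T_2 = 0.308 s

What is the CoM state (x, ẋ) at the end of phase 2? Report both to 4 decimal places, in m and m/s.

x = 0.1666, ẋ = 0.4063

phase 1: p=-0.1550, T=0.599, ωT=1.736681, cosh=2.927284, sinh=2.751180; start (x,ẋ)=(-0.110500, 0.059300) → end (x,ẋ)=(0.031535, 0.528542)
phase 2: p=0.1494, T=0.308, ωT=0.892984, cosh=1.425920, sinh=1.016488; start (x,ẋ)=(0.031535, 0.528542) → end (x,ẋ)=(0.166639, 0.406297)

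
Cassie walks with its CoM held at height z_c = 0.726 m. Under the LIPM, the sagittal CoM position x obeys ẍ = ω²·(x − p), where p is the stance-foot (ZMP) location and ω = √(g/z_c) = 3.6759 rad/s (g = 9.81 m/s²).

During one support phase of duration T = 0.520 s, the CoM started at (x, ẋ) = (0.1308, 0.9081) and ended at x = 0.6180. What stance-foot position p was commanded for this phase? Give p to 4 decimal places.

p = 0.2652

ωT = 3.6759·0.520 = 1.911468; cosh(ωT) = 3.455436, sinh(ωT) = 3.307573
x(T) = p + (x₀−p)·cosh(ωT) + (ẋ₀/ω)·sinh(ωT) ⇒ p·(1 − cosh) = x(T) − x₀·cosh − (ẋ₀/ω)·sinh
numerator   = 0.6180 − (0.1308)·3.455436 − (0.9081/3.6759)·3.307573 = -0.651079
denominator = 1 − 3.455436 = -2.455436
p = -0.651079 / -2.455436 = 0.2652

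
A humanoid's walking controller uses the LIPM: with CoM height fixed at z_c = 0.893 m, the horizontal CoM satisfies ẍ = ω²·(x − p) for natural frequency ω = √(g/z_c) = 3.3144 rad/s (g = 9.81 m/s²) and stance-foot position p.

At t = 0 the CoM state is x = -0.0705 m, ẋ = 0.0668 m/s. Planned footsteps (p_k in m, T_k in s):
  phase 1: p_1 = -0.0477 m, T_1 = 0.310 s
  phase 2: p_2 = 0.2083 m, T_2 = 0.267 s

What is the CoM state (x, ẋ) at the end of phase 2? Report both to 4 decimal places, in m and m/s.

phase 1: p=-0.0477, T=0.310, ωT=1.027464, cosh=1.575942, sinh=1.218029; start (x,ẋ)=(-0.070500, 0.066800) → end (x,ẋ)=(-0.059083, 0.013229)
phase 2: p=0.2083, T=0.267, ωT=0.884945, cosh=1.417794, sinh=1.005057; start (x,ẋ)=(-0.059083, 0.013229) → end (x,ẋ)=(-0.166782, -0.871939)

x = -0.1668, ẋ = -0.8719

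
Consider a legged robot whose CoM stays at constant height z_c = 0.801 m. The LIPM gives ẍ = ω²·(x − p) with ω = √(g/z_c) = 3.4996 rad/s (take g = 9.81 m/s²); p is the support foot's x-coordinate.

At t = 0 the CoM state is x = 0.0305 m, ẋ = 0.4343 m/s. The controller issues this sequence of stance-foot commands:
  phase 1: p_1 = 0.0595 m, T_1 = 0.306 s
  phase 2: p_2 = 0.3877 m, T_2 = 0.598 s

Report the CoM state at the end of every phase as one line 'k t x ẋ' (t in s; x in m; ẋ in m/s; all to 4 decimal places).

phase 1: p=0.0595, T=0.306, ωT=1.070878, cosh=1.630323, sinh=1.287616; start (x,ẋ)=(0.030500, 0.434300) → end (x,ẋ)=(0.172014, 0.577371)
phase 2: p=0.3877, T=0.598, ωT=2.092761, cosh=4.115306, sinh=3.991960; start (x,ẋ)=(0.172014, 0.577371) → end (x,ẋ)=(0.158686, -0.637136)

1 0.3060 0.1720 0.5774
2 0.9040 0.1587 -0.6371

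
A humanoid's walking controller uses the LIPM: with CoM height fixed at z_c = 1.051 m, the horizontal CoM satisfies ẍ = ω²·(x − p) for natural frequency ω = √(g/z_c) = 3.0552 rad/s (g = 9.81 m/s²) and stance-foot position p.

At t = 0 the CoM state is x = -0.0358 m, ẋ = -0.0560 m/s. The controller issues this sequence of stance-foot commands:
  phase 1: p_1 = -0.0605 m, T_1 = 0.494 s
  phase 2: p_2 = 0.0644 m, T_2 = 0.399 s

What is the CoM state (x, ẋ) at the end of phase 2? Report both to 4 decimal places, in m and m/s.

x = -0.1152, ẋ = -0.4446

phase 1: p=-0.0605, T=0.494, ωT=1.509269, cosh=2.372247, sinh=2.151175; start (x,ẋ)=(-0.035800, -0.056000) → end (x,ẋ)=(-0.041335, 0.029489)
phase 2: p=0.0644, T=0.399, ωT=1.219025, cosh=1.839702, sinh=1.544184; start (x,ẋ)=(-0.041335, 0.029489) → end (x,ẋ)=(-0.115217, -0.444585)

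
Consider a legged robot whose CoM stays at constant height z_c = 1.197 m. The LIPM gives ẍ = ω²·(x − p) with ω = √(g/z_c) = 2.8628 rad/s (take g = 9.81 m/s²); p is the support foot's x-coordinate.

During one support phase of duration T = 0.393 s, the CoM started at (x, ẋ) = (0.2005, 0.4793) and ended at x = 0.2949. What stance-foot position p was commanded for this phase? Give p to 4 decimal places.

ωT = 2.8628·0.393 = 1.125080; cosh(ωT) = 1.702545, sinh(ωT) = 1.377919
x(T) = p + (x₀−p)·cosh(ωT) + (ẋ₀/ω)·sinh(ωT) ⇒ p·(1 − cosh) = x(T) − x₀·cosh − (ẋ₀/ω)·sinh
numerator   = 0.2949 − (0.2005)·1.702545 − (0.4793/2.8628)·1.377919 = -0.277156
denominator = 1 − 1.702545 = -0.702545
p = -0.277156 / -0.702545 = 0.3945

p = 0.3945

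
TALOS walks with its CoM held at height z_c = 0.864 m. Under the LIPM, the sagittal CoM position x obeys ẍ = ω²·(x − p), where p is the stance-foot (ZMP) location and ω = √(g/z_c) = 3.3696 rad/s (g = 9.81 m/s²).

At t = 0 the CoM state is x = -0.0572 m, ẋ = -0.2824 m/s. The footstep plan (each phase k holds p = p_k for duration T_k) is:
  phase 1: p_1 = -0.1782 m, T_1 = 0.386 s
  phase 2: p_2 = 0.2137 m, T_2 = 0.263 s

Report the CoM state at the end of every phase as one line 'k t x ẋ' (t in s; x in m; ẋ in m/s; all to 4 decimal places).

1 0.3860 -0.0820 0.1361
2 0.6490 -0.1653 -0.8102

phase 1: p=-0.1782, T=0.386, ωT=1.300666, cosh=1.972045, sinh=1.699695; start (x,ẋ)=(-0.057200, -0.282400) → end (x,ẋ)=(-0.082031, 0.136097)
phase 2: p=0.2137, T=0.263, ωT=0.886205, cosh=1.419061, sinh=1.006844; start (x,ẋ)=(-0.082031, 0.136097) → end (x,ẋ)=(-0.165294, -0.810185)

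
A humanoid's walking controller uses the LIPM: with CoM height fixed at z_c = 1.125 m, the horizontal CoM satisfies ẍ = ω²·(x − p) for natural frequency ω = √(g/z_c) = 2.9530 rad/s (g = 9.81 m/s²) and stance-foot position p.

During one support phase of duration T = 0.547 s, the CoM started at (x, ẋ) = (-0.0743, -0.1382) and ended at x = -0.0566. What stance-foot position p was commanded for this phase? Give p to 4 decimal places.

p = -0.1553

ωT = 2.9530·0.547 = 1.615291; cosh(ωT) = 2.614092, sinh(ωT) = 2.415259
x(T) = p + (x₀−p)·cosh(ωT) + (ẋ₀/ω)·sinh(ωT) ⇒ p·(1 − cosh) = x(T) − x₀·cosh − (ẋ₀/ω)·sinh
numerator   = -0.0566 − (-0.0743)·2.614092 − (-0.1382/2.9530)·2.415259 = 0.250661
denominator = 1 − 2.614092 = -1.614092
p = 0.250661 / -1.614092 = -0.1553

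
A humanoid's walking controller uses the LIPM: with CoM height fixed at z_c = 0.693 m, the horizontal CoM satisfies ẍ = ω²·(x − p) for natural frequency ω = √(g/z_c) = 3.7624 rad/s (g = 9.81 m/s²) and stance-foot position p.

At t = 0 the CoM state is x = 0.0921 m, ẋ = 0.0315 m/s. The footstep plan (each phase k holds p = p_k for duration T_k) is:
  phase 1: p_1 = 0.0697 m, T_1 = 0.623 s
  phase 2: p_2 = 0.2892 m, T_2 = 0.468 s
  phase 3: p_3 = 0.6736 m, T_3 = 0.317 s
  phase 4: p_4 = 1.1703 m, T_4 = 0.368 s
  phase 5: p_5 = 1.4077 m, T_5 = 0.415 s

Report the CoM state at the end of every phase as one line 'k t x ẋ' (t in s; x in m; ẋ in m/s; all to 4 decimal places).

phase 1: p=0.0697, T=0.623, ωT=2.343975, cosh=5.259266, sinh=5.163320; start (x,ẋ)=(0.092100, 0.031500) → end (x,ẋ)=(0.230737, 0.600820)
phase 2: p=0.2892, T=0.468, ωT=1.760803, cosh=2.994507, sinh=2.822601; start (x,ẋ)=(0.230737, 0.600820) → end (x,ẋ)=(0.564873, 1.178292)
phase 3: p=0.6736, T=0.317, ωT=1.192681, cosh=1.799656, sinh=1.496249; start (x,ẋ)=(0.564873, 1.178292) → end (x,ẋ)=(0.946518, 1.508445)
phase 4: p=1.1703, T=0.368, ωT=1.384563, cosh=2.121757, sinh=1.871324; start (x,ẋ)=(0.946518, 1.508445) → end (x,ẋ)=(1.445752, 1.624981)
phase 5: p=1.4077, T=0.415, ωT=1.561396, cosh=2.487656, sinh=2.277813; start (x,ẋ)=(1.445752, 1.624981) → end (x,ẋ)=(2.486149, 4.368505)

1 0.6230 0.2307 0.6008
2 1.0910 0.5649 1.1783
3 1.4080 0.9465 1.5084
4 1.7760 1.4458 1.6250
5 2.1910 2.4861 4.3685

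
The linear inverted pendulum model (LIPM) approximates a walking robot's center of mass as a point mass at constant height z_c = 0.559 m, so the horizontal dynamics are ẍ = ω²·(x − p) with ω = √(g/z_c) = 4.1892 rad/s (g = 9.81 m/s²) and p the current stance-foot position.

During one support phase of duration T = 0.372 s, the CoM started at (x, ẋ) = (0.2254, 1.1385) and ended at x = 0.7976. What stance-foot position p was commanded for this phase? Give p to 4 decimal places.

p = 0.2557

ωT = 4.1892·0.372 = 1.558382; cosh(ωT) = 2.480803, sinh(ωT) = 2.270327
x(T) = p + (x₀−p)·cosh(ωT) + (ẋ₀/ω)·sinh(ωT) ⇒ p·(1 − cosh) = x(T) − x₀·cosh − (ẋ₀/ω)·sinh
numerator   = 0.7976 − (0.2254)·2.480803 − (1.1385/4.1892)·2.270327 = -0.378580
denominator = 1 − 2.480803 = -1.480803
p = -0.378580 / -1.480803 = 0.2557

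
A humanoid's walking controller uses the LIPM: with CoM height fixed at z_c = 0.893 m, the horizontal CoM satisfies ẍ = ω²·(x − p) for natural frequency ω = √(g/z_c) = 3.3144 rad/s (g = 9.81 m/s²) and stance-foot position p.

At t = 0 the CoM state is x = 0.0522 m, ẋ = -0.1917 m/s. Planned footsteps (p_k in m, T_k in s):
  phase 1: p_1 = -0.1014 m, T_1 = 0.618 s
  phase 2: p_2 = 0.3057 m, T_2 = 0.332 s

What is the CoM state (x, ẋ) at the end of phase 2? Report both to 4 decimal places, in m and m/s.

x = 0.7466, ẋ = 1.8804

phase 1: p=-0.1014, T=0.618, ωT=2.048299, cosh=3.941827, sinh=3.812873; start (x,ẋ)=(0.052200, -0.191700) → end (x,ẋ)=(0.283534, 1.185454)
phase 2: p=0.3057, T=0.332, ωT=1.100381, cosh=1.669027, sinh=1.336283; start (x,ẋ)=(0.283534, 1.185454) → end (x,ẋ)=(0.746649, 1.880382)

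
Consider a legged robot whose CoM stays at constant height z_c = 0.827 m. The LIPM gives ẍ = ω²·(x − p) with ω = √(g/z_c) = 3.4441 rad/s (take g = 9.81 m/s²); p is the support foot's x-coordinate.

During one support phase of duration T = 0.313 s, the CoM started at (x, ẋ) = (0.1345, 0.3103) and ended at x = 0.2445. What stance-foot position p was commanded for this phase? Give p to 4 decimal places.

ωT = 3.4441·0.313 = 1.078003; cosh(ωT) = 1.639540, sinh(ωT) = 1.299266
x(T) = p + (x₀−p)·cosh(ωT) + (ẋ₀/ω)·sinh(ωT) ⇒ p·(1 − cosh) = x(T) − x₀·cosh − (ẋ₀/ω)·sinh
numerator   = 0.2445 − (0.1345)·1.639540 − (0.3103/3.4441)·1.299266 = -0.093077
denominator = 1 − 1.639540 = -0.639540
p = -0.093077 / -0.639540 = 0.1455

p = 0.1455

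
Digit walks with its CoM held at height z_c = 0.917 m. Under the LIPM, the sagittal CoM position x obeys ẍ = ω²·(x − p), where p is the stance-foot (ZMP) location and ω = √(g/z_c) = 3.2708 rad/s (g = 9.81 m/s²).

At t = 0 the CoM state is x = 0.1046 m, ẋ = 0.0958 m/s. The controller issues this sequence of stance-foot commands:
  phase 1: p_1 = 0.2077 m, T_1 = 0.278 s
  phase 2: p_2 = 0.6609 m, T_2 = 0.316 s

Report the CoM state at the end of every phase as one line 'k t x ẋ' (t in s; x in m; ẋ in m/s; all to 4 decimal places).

phase 1: p=0.2077, T=0.278, ωT=0.909282, cosh=1.442677, sinh=1.039864; start (x,ẋ)=(0.104600, 0.095800) → end (x,ẋ)=(0.089417, -0.212454)
phase 2: p=0.6609, T=0.316, ωT=1.033573, cosh=1.583413, sinh=1.227679; start (x,ẋ)=(0.089417, -0.212454) → end (x,ẋ)=(-0.323737, -2.631187)

1 0.2780 0.0894 -0.2125
2 0.5940 -0.3237 -2.6312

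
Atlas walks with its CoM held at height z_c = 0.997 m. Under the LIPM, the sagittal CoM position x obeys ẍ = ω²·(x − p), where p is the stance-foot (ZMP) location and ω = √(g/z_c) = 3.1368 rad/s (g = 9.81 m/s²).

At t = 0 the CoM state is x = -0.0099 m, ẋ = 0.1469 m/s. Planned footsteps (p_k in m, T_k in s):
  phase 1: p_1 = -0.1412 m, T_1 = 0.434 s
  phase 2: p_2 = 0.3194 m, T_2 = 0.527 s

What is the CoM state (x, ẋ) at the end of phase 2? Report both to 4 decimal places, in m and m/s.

phase 1: p=-0.1412, T=0.434, ωT=1.361371, cosh=2.078924, sinh=1.822615; start (x,ẋ)=(-0.009900, 0.146900) → end (x,ẋ)=(0.217118, 1.056060)
phase 2: p=0.3194, T=0.527, ωT=1.653094, cosh=2.707285, sinh=2.515828; start (x,ẋ)=(0.217118, 1.056060) → end (x,ẋ)=(0.889492, 2.051880)

x = 0.8895, ẋ = 2.0519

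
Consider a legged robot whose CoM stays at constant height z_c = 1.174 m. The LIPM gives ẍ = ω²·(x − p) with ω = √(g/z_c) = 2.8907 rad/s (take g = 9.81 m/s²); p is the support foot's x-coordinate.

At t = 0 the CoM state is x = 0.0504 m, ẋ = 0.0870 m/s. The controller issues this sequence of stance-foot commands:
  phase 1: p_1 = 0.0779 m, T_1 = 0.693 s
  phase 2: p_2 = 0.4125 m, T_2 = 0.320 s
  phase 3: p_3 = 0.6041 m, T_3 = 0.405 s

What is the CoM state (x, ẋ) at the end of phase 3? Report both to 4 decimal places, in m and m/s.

x = -1.0377, ẋ = -4.4525

phase 1: p=0.0779, T=0.693, ωT=2.003255, cosh=3.774021, sinh=3.639126; start (x,ẋ)=(0.050400, 0.087000) → end (x,ẋ)=(0.083639, 0.039050)
phase 2: p=0.4125, T=0.320, ωT=0.925024, cosh=1.459225, sinh=1.062703; start (x,ẋ)=(0.083639, 0.039050) → end (x,ẋ)=(-0.053026, -0.953262)
phase 3: p=0.6041, T=0.405, ωT=1.170734, cosh=1.767248, sinh=1.457109; start (x,ẋ)=(-0.053026, -0.953262) → end (x,ẋ)=(-1.037713, -4.452507)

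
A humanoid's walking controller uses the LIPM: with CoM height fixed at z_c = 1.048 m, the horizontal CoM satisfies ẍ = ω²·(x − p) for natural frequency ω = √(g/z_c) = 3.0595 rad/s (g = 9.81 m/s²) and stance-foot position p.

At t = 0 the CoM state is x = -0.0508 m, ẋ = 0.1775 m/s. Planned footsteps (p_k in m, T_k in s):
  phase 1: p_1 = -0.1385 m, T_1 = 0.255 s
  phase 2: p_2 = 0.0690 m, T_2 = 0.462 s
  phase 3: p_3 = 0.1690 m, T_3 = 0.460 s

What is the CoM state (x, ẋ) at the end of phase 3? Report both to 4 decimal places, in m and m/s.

x = 0.8739, ẋ = 2.2667

phase 1: p=-0.1385, T=0.255, ωT=0.780172, cosh=1.320088, sinh=0.861761; start (x,ẋ)=(-0.050800, 0.177500) → end (x,ẋ)=(0.027268, 0.465542)
phase 2: p=0.0690, T=0.462, ωT=1.413489, cosh=2.176782, sinh=1.933489; start (x,ẋ)=(0.027268, 0.465542) → end (x,ẋ)=(0.272363, 0.766514)
phase 3: p=0.1690, T=0.460, ωT=1.407370, cosh=2.164992, sinh=1.920205; start (x,ẋ)=(0.272363, 0.766514) → end (x,ẋ)=(0.873859, 2.266739)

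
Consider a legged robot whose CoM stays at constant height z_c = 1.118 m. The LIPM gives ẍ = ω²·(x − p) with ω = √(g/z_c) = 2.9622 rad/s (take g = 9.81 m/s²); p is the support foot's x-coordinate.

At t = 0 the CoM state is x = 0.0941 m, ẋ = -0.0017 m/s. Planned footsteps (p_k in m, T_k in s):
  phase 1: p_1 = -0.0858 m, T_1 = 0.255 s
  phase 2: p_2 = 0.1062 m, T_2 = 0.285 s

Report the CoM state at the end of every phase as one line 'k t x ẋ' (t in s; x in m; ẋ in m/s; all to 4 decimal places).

1 0.2550 0.1474 0.4397
2 0.5400 0.3038 0.7217

phase 1: p=-0.0858, T=0.255, ωT=0.755361, cosh=1.299110, sinh=0.829269; start (x,ẋ)=(0.094100, -0.001700) → end (x,ẋ)=(0.147434, 0.439709)
phase 2: p=0.1062, T=0.285, ωT=0.844227, cosh=1.378034, sinh=0.948145; start (x,ẋ)=(0.147434, 0.439709) → end (x,ẋ)=(0.303765, 0.721744)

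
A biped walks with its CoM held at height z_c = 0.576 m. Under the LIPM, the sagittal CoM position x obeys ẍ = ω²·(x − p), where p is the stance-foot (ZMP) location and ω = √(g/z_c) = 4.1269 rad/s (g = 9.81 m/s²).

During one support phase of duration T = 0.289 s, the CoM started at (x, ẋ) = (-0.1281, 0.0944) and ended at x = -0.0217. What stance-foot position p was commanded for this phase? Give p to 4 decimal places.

ωT = 4.1269·0.289 = 1.192674; cosh(ωT) = 1.799646, sinh(ωT) = 1.496237
x(T) = p + (x₀−p)·cosh(ωT) + (ẋ₀/ω)·sinh(ωT) ⇒ p·(1 − cosh) = x(T) − x₀·cosh − (ẋ₀/ω)·sinh
numerator   = -0.0217 − (-0.1281)·1.799646 − (0.0944/4.1269)·1.496237 = 0.174609
denominator = 1 − 1.799646 = -0.799646
p = 0.174609 / -0.799646 = -0.2184

p = -0.2184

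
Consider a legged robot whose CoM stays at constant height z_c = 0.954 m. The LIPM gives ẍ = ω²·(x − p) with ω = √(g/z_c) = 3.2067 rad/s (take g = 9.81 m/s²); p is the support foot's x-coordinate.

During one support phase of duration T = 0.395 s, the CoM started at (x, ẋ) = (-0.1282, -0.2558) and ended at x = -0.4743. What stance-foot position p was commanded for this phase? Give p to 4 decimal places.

p = 0.1075

ωT = 3.2067·0.395 = 1.266647; cosh(ωT) = 1.915353, sinh(ωT) = 1.633578
x(T) = p + (x₀−p)·cosh(ωT) + (ẋ₀/ω)·sinh(ωT) ⇒ p·(1 − cosh) = x(T) − x₀·cosh − (ẋ₀/ω)·sinh
numerator   = -0.4743 − (-0.1282)·1.915353 − (-0.2558/3.2067)·1.633578 = -0.098440
denominator = 1 − 1.915353 = -0.915353
p = -0.098440 / -0.915353 = 0.1075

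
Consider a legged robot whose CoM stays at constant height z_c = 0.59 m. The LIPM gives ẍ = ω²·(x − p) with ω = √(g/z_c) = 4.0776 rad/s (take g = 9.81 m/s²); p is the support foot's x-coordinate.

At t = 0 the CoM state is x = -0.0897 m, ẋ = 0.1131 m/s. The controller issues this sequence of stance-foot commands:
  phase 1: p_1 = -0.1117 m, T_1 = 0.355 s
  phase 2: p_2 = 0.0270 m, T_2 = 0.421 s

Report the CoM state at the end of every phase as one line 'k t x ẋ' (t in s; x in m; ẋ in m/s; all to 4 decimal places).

phase 1: p=-0.1117, T=0.355, ωT=1.447548, cosh=2.243910, sinh=2.008764; start (x,ẋ)=(-0.089700, 0.113100) → end (x,ẋ)=(-0.006617, 0.433987)
phase 2: p=0.0270, T=0.421, ωT=1.716670, cosh=2.872812, sinh=2.693149; start (x,ẋ)=(-0.006617, 0.433987) → end (x,ẋ)=(0.217061, 0.877594)

1 0.3550 -0.0066 0.4340
2 0.7760 0.2171 0.8776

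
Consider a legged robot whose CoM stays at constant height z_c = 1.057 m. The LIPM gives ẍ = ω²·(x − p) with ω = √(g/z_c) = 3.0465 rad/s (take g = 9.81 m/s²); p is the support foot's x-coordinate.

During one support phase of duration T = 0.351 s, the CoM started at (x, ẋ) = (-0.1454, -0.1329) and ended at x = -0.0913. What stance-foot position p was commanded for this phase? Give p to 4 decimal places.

ωT = 3.0465·0.351 = 1.069322; cosh(ωT) = 1.628322, sinh(ωT) = 1.285080
x(T) = p + (x₀−p)·cosh(ωT) + (ẋ₀/ω)·sinh(ωT) ⇒ p·(1 − cosh) = x(T) − x₀·cosh − (ẋ₀/ω)·sinh
numerator   = -0.0913 − (-0.1454)·1.628322 − (-0.1329/3.0465)·1.285080 = 0.201518
denominator = 1 − 1.628322 = -0.628322
p = 0.201518 / -0.628322 = -0.3207

p = -0.3207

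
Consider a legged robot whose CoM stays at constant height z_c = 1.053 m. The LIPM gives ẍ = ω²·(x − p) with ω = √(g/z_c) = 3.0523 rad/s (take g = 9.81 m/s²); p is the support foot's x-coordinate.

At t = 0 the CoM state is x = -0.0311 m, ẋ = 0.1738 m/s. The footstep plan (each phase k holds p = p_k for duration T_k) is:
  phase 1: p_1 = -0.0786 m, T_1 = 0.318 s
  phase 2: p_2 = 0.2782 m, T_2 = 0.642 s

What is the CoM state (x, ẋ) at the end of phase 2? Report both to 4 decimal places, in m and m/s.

phase 1: p=-0.0786, T=0.318, ωT=0.970631, cosh=1.509227, sinh=1.130383; start (x,ẋ)=(-0.031100, 0.173800) → end (x,ẋ)=(0.057453, 0.426191)
phase 2: p=0.2782, T=0.642, ωT=1.959577, cosh=3.618620, sinh=3.477702; start (x,ẋ)=(0.057453, 0.426191) → end (x,ẋ)=(-0.035009, -0.801001)

x = -0.0350, ẋ = -0.8010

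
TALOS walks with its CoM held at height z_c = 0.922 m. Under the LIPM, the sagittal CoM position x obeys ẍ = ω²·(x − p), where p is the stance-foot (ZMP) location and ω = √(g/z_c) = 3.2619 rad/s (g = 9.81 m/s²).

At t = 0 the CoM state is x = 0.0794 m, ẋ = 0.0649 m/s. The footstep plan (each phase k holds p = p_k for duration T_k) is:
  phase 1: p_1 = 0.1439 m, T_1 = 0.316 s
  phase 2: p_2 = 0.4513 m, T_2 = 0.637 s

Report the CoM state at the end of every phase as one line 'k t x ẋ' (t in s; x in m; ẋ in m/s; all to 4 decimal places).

phase 1: p=0.1439, T=0.316, ωT=1.030760, cosh=1.579966, sinh=1.223230; start (x,ẋ)=(0.079400, 0.064900) → end (x,ẋ)=(0.066330, -0.154819)
phase 2: p=0.4513, T=0.637, ωT=2.077830, cosh=4.056161, sinh=3.930959; start (x,ẋ)=(0.066330, -0.154819) → end (x,ẋ)=(-1.296774, -5.564207)

1 0.3160 0.0663 -0.1548
2 0.9530 -1.2968 -5.5642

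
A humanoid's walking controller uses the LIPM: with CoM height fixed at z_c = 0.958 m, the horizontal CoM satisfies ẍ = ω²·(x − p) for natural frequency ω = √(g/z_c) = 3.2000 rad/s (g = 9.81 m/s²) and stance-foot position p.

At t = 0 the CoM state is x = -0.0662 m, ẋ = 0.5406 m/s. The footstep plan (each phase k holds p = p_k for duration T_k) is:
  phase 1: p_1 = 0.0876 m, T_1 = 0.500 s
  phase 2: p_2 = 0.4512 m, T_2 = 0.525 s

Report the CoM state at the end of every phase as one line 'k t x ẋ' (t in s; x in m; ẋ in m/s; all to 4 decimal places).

1 0.5000 0.0925 0.2242
2 1.0250 -0.3631 -2.3499

phase 1: p=0.0876, T=0.500, ωT=1.600000, cosh=2.577464, sinh=2.375568; start (x,ẋ)=(-0.066200, 0.540600) → end (x,ẋ)=(0.092508, 0.224218)
phase 2: p=0.4512, T=0.525, ωT=1.680000, cosh=2.775965, sinh=2.589591; start (x,ẋ)=(0.092508, 0.224218) → end (x,ẋ)=(-0.363068, -2.349945)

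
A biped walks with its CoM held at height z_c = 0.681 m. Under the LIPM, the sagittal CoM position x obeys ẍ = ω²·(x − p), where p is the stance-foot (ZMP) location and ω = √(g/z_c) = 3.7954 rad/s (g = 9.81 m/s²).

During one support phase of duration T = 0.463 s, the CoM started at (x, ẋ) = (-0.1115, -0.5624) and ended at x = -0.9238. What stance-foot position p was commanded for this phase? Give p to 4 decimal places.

p = 0.0878

ωT = 3.7954·0.463 = 1.757270; cosh(ωT) = 2.984554, sinh(ωT) = 2.812039
x(T) = p + (x₀−p)·cosh(ωT) + (ẋ₀/ω)·sinh(ωT) ⇒ p·(1 − cosh) = x(T) − x₀·cosh − (ẋ₀/ω)·sinh
numerator   = -0.9238 − (-0.1115)·2.984554 − (-0.5624/3.7954)·2.812039 = -0.174336
denominator = 1 − 2.984554 = -1.984554
p = -0.174336 / -1.984554 = 0.0878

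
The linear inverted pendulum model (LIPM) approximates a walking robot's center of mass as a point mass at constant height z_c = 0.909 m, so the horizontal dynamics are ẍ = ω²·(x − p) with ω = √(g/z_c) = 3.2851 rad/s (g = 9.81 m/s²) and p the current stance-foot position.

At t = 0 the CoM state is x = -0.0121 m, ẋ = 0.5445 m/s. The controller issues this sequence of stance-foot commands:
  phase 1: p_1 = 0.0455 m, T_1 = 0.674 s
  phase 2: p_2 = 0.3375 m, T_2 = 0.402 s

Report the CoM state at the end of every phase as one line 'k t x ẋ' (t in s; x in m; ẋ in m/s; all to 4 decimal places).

1 0.6740 0.5283 1.6661
2 1.0760 1.6024 4.4329

phase 1: p=0.0455, T=0.674, ωT=2.214157, cosh=4.631469, sinh=4.522224; start (x,ẋ)=(-0.012100, 0.544500) → end (x,ẋ)=(0.528279, 1.666132)
phase 2: p=0.3375, T=0.402, ωT=1.320610, cosh=2.006339, sinh=1.739367; start (x,ẋ)=(0.528279, 1.666132) → end (x,ẋ)=(1.602436, 4.432934)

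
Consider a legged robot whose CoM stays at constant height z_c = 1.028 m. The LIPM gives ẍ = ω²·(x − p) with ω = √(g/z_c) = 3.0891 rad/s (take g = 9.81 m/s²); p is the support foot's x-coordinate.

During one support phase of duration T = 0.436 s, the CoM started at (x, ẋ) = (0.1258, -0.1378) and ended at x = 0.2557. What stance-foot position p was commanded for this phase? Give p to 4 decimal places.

p = -0.0736

ωT = 3.0891·0.436 = 1.346848; cosh(ωT) = 2.052672, sinh(ωT) = 1.792613
x(T) = p + (x₀−p)·cosh(ωT) + (ẋ₀/ω)·sinh(ωT) ⇒ p·(1 − cosh) = x(T) − x₀·cosh − (ẋ₀/ω)·sinh
numerator   = 0.2557 − (0.1258)·2.052672 − (-0.1378/3.0891)·1.792613 = 0.077440
denominator = 1 − 2.052672 = -1.052672
p = 0.077440 / -1.052672 = -0.0736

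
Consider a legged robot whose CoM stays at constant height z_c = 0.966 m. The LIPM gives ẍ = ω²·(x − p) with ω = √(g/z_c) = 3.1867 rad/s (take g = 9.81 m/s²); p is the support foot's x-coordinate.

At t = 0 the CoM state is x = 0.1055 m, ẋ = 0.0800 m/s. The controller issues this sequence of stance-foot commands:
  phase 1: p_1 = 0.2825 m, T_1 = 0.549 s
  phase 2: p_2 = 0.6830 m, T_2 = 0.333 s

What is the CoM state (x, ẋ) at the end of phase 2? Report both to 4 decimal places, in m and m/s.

phase 1: p=0.2825, T=0.549, ωT=1.749498, cosh=2.962789, sinh=2.788928; start (x,ẋ)=(0.105500, 0.080000) → end (x,ẋ)=(-0.171899, -1.336060)
phase 2: p=0.6830, T=0.333, ωT=1.061171, cosh=1.617902, sinh=1.271851; start (x,ẋ)=(-0.171899, -1.336060) → end (x,ẋ)=(-1.233381, -5.626529)

x = -1.2334, ẋ = -5.6265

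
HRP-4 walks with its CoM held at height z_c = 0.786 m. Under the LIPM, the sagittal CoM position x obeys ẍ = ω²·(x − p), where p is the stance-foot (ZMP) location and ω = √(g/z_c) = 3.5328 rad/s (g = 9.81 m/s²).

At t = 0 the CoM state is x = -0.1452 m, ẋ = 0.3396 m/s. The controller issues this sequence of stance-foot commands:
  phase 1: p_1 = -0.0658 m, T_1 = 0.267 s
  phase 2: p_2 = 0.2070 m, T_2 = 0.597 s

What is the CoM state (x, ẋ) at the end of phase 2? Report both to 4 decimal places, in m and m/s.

phase 1: p=-0.0658, T=0.267, ωT=0.943258, cosh=1.478846, sinh=1.089489; start (x,ẋ)=(-0.145200, 0.339600) → end (x,ẋ)=(-0.078490, 0.196610)
phase 2: p=0.2070, T=0.597, ωT=2.109082, cosh=4.181009, sinh=4.059660; start (x,ẋ)=(-0.078490, 0.196610) → end (x,ẋ)=(-0.760707, -3.272465)

x = -0.7607, ẋ = -3.2725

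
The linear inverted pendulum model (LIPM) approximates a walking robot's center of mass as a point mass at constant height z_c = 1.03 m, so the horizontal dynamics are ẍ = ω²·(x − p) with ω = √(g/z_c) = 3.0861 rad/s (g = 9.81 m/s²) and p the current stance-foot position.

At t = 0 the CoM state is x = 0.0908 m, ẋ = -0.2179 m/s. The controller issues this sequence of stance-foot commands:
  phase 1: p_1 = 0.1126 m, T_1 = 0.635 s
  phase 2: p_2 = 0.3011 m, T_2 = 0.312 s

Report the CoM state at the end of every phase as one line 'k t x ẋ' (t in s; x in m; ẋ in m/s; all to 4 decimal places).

1 0.6350 -0.2119 -1.0226
2 0.9470 -0.8393 -3.3053

phase 1: p=0.1126, T=0.635, ωT=1.959674, cosh=3.618957, sinh=3.478053; start (x,ẋ)=(0.090800, -0.217900) → end (x,ẋ)=(-0.211868, -1.022564)
phase 2: p=0.3011, T=0.312, ωT=0.962863, cosh=1.500492, sinh=1.118693; start (x,ẋ)=(-0.211868, -1.022564) → end (x,ẋ)=(-0.839277, -3.305318)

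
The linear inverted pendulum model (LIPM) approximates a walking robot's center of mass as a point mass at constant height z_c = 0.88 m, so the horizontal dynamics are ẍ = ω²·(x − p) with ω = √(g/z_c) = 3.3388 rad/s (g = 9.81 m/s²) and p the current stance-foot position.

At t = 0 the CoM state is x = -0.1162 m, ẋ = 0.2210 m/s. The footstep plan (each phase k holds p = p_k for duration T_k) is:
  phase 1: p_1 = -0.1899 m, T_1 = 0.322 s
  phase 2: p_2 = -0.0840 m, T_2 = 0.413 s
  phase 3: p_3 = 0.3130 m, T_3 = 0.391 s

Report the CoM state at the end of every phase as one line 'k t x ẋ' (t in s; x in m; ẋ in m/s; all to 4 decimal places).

1 0.3220 0.0163 0.6800
2 0.7350 0.5066 2.0587
3 1.1260 1.7502 5.1812

phase 1: p=-0.1899, T=0.322, ωT=1.075094, cosh=1.635766, sinh=1.294501; start (x,ẋ)=(-0.116200, 0.221000) → end (x,ẋ)=(0.016341, 0.680042)
phase 2: p=-0.0840, T=0.413, ωT=1.378924, cosh=2.111239, sinh=1.859390; start (x,ẋ)=(0.016341, 0.680042) → end (x,ẋ)=(0.506561, 2.058659)
phase 3: p=0.3130, T=0.391, ωT=1.305471, cosh=1.980235, sinh=1.709190; start (x,ẋ)=(0.506561, 2.058659) → end (x,ẋ)=(1.750160, 5.181215)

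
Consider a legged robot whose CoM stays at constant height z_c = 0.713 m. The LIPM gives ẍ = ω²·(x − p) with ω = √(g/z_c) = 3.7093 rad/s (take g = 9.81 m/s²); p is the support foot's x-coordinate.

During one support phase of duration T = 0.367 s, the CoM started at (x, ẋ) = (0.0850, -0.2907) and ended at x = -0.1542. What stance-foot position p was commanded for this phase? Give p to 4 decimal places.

p = 0.1743

ωT = 3.7093·0.367 = 1.361313; cosh(ωT) = 2.078818, sinh(ωT) = 1.822494
x(T) = p + (x₀−p)·cosh(ωT) + (ẋ₀/ω)·sinh(ωT) ⇒ p·(1 − cosh) = x(T) − x₀·cosh − (ẋ₀/ω)·sinh
numerator   = -0.1542 − (0.0850)·2.078818 − (-0.2907/3.7093)·1.822494 = -0.188070
denominator = 1 − 2.078818 = -1.078818
p = -0.188070 / -1.078818 = 0.1743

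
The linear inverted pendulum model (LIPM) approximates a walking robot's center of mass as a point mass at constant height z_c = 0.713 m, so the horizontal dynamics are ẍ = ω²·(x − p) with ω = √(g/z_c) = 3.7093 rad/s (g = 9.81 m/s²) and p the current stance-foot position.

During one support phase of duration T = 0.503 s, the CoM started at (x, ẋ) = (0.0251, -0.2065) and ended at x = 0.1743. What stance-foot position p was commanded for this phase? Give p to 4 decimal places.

p = -0.1156

ωT = 3.7093·0.503 = 1.865778; cosh(ωT) = 3.307868, sinh(ωT) = 3.153092
x(T) = p + (x₀−p)·cosh(ωT) + (ẋ₀/ω)·sinh(ωT) ⇒ p·(1 − cosh) = x(T) − x₀·cosh − (ẋ₀/ω)·sinh
numerator   = 0.1743 − (0.0251)·3.307868 − (-0.2065/3.7093)·3.153092 = 0.266808
denominator = 1 − 3.307868 = -2.307868
p = 0.266808 / -2.307868 = -0.1156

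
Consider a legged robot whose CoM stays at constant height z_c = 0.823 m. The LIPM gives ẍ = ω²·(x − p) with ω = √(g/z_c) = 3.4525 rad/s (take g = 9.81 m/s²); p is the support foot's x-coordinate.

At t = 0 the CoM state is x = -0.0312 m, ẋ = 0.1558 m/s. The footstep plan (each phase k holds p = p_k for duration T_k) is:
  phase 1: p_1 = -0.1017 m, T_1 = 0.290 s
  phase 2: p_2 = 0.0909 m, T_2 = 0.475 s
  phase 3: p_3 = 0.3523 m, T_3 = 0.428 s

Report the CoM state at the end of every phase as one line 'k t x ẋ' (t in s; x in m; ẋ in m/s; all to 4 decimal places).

1 0.2900 0.0603 0.5271
2 0.7650 0.3878 1.1478
3 1.1930 1.1248 2.9008

phase 1: p=-0.1017, T=0.290, ωT=1.001225, cosh=1.544521, sinh=1.177092; start (x,ẋ)=(-0.031200, 0.155800) → end (x,ẋ)=(0.060307, 0.527142)
phase 2: p=0.0909, T=0.475, ωT=1.639938, cosh=2.674420, sinh=2.480428; start (x,ẋ)=(0.060307, 0.527142) → end (x,ẋ)=(0.387804, 1.147812)
phase 3: p=0.3523, T=0.428, ωT=1.477670, cosh=2.305445, sinh=2.077277; start (x,ẋ)=(0.387804, 1.147812) → end (x,ẋ)=(1.124759, 2.900843)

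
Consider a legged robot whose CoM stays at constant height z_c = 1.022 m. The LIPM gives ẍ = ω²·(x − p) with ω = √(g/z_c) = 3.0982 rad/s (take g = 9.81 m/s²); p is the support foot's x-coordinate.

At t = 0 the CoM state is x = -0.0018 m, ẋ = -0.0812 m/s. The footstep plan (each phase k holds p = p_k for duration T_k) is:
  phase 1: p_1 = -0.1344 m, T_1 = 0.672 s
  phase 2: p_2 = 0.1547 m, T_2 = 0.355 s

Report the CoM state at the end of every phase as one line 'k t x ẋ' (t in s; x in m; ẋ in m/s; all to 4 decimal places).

phase 1: p=-0.1344, T=0.672, ωT=2.081990, cosh=4.072549, sinh=3.947868; start (x,ẋ)=(-0.001800, -0.081200) → end (x,ẋ)=(0.302151, 1.291177)
phase 2: p=0.1547, T=0.355, ωT=1.099861, cosh=1.668333, sinh=1.335416; start (x,ẋ)=(0.302151, 1.291177) → end (x,ẋ)=(0.957233, 2.764176)

1 0.6720 0.3022 1.2912
2 1.0270 0.9572 2.7642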